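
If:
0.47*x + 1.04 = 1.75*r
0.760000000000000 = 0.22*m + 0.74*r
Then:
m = 1.45558441558442 - 0.903376623376623*x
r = 0.268571428571429*x + 0.594285714285714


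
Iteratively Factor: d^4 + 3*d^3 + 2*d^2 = (d + 1)*(d^3 + 2*d^2) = (d + 1)*(d + 2)*(d^2) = d*(d + 1)*(d + 2)*(d)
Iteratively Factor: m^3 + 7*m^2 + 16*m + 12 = (m + 2)*(m^2 + 5*m + 6) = (m + 2)^2*(m + 3)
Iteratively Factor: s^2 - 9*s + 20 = (s - 4)*(s - 5)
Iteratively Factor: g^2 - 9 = (g + 3)*(g - 3)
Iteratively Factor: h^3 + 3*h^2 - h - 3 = (h + 3)*(h^2 - 1) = (h - 1)*(h + 3)*(h + 1)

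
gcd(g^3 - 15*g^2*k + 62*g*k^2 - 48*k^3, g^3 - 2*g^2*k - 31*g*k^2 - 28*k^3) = 1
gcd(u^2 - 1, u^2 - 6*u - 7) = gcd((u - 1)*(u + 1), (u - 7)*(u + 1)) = u + 1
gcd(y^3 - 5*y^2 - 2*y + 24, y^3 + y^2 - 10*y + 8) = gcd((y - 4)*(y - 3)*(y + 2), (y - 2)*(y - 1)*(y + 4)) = 1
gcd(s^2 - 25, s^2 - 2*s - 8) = 1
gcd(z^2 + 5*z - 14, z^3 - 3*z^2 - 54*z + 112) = z^2 + 5*z - 14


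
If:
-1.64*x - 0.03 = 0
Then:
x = -0.02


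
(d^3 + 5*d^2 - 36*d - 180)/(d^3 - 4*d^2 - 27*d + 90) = (d + 6)/(d - 3)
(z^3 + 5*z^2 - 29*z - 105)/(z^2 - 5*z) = z + 10 + 21/z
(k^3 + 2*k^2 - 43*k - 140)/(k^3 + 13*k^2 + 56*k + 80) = (k - 7)/(k + 4)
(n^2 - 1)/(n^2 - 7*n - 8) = (n - 1)/(n - 8)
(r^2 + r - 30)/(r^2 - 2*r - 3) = (-r^2 - r + 30)/(-r^2 + 2*r + 3)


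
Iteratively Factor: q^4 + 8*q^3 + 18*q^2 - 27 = (q + 3)*(q^3 + 5*q^2 + 3*q - 9) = (q - 1)*(q + 3)*(q^2 + 6*q + 9) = (q - 1)*(q + 3)^2*(q + 3)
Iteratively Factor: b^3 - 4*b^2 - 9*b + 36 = (b - 4)*(b^2 - 9) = (b - 4)*(b - 3)*(b + 3)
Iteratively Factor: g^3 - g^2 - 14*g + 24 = (g + 4)*(g^2 - 5*g + 6) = (g - 2)*(g + 4)*(g - 3)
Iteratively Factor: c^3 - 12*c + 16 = (c - 2)*(c^2 + 2*c - 8) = (c - 2)^2*(c + 4)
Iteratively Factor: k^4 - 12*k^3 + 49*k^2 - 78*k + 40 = (k - 2)*(k^3 - 10*k^2 + 29*k - 20) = (k - 4)*(k - 2)*(k^2 - 6*k + 5) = (k - 4)*(k - 2)*(k - 1)*(k - 5)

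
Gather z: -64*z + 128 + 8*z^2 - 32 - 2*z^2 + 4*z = 6*z^2 - 60*z + 96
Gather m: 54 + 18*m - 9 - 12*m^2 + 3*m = -12*m^2 + 21*m + 45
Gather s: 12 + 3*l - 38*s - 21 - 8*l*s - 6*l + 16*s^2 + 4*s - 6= -3*l + 16*s^2 + s*(-8*l - 34) - 15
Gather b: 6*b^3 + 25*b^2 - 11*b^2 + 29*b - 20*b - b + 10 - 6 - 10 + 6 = 6*b^3 + 14*b^2 + 8*b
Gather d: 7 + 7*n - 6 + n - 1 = 8*n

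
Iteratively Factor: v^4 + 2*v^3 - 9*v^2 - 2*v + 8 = (v + 1)*(v^3 + v^2 - 10*v + 8) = (v + 1)*(v + 4)*(v^2 - 3*v + 2) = (v - 1)*(v + 1)*(v + 4)*(v - 2)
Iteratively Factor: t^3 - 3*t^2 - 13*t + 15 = (t + 3)*(t^2 - 6*t + 5) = (t - 5)*(t + 3)*(t - 1)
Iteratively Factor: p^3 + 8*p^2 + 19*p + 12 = (p + 1)*(p^2 + 7*p + 12) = (p + 1)*(p + 3)*(p + 4)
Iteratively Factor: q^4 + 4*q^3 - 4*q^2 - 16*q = (q)*(q^3 + 4*q^2 - 4*q - 16) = q*(q + 2)*(q^2 + 2*q - 8) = q*(q - 2)*(q + 2)*(q + 4)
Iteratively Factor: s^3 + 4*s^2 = (s)*(s^2 + 4*s) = s*(s + 4)*(s)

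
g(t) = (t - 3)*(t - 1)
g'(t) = 2*t - 4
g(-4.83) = 45.65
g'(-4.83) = -13.66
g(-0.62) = 5.86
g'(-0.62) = -5.24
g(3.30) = 0.69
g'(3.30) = 2.60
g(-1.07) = 8.42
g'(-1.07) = -6.14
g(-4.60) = 42.56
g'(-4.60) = -13.20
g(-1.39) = 10.49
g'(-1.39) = -6.78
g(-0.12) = 3.49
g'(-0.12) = -4.24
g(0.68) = 0.74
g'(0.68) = -2.64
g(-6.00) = 63.00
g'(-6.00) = -16.00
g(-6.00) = 63.00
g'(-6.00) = -16.00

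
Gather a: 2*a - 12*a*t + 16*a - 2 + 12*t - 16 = a*(18 - 12*t) + 12*t - 18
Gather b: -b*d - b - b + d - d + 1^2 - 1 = b*(-d - 2)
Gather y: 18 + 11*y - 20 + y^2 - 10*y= y^2 + y - 2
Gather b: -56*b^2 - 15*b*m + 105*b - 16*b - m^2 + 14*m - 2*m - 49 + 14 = -56*b^2 + b*(89 - 15*m) - m^2 + 12*m - 35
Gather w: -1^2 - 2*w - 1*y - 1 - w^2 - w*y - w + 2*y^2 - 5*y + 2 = -w^2 + w*(-y - 3) + 2*y^2 - 6*y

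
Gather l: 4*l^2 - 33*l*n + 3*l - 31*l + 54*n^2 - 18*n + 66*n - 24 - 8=4*l^2 + l*(-33*n - 28) + 54*n^2 + 48*n - 32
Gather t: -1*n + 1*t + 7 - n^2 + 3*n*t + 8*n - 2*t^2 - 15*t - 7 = -n^2 + 7*n - 2*t^2 + t*(3*n - 14)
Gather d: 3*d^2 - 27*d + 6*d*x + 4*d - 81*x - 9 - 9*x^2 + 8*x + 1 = 3*d^2 + d*(6*x - 23) - 9*x^2 - 73*x - 8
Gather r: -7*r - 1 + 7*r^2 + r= 7*r^2 - 6*r - 1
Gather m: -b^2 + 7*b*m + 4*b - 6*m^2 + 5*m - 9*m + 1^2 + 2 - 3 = -b^2 + 4*b - 6*m^2 + m*(7*b - 4)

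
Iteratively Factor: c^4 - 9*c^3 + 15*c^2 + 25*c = (c)*(c^3 - 9*c^2 + 15*c + 25) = c*(c - 5)*(c^2 - 4*c - 5) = c*(c - 5)*(c + 1)*(c - 5)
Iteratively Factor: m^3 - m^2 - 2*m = (m - 2)*(m^2 + m) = (m - 2)*(m + 1)*(m)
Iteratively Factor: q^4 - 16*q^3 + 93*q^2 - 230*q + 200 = (q - 4)*(q^3 - 12*q^2 + 45*q - 50) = (q - 5)*(q - 4)*(q^2 - 7*q + 10) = (q - 5)*(q - 4)*(q - 2)*(q - 5)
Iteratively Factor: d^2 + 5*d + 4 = (d + 1)*(d + 4)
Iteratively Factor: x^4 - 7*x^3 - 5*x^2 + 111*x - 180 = (x - 3)*(x^3 - 4*x^2 - 17*x + 60) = (x - 3)*(x + 4)*(x^2 - 8*x + 15) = (x - 5)*(x - 3)*(x + 4)*(x - 3)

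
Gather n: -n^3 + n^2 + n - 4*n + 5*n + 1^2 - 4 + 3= -n^3 + n^2 + 2*n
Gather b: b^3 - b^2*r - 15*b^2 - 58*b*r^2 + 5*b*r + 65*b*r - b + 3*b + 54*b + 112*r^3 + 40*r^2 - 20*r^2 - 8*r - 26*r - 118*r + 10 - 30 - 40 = b^3 + b^2*(-r - 15) + b*(-58*r^2 + 70*r + 56) + 112*r^3 + 20*r^2 - 152*r - 60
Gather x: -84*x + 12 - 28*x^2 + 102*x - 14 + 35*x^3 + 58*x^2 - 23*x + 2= 35*x^3 + 30*x^2 - 5*x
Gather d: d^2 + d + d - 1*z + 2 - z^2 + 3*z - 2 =d^2 + 2*d - z^2 + 2*z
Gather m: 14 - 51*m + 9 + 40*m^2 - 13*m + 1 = 40*m^2 - 64*m + 24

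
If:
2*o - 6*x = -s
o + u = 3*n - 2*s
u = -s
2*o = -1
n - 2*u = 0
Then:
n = -1/7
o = -1/2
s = 1/14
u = -1/14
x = -13/84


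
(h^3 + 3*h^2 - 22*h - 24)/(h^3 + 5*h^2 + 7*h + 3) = (h^2 + 2*h - 24)/(h^2 + 4*h + 3)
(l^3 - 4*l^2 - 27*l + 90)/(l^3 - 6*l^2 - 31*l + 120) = (l - 6)/(l - 8)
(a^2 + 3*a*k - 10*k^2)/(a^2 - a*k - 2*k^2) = (a + 5*k)/(a + k)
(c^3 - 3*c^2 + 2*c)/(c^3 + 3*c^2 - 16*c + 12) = c/(c + 6)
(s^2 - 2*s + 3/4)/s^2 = 1 - 2/s + 3/(4*s^2)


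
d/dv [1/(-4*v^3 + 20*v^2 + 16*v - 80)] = (3*v^2 - 10*v - 4)/(4*(v^3 - 5*v^2 - 4*v + 20)^2)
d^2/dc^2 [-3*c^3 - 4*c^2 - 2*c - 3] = -18*c - 8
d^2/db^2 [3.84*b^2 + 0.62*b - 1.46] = 7.68000000000000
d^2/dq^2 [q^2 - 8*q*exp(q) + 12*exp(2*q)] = -8*q*exp(q) + 48*exp(2*q) - 16*exp(q) + 2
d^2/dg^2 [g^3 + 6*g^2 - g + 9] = 6*g + 12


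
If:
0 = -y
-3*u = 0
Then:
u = 0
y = 0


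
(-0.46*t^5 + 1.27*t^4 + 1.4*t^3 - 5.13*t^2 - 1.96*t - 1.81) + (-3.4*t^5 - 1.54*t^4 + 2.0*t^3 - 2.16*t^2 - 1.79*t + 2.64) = -3.86*t^5 - 0.27*t^4 + 3.4*t^3 - 7.29*t^2 - 3.75*t + 0.83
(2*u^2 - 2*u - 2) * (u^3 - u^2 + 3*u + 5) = 2*u^5 - 4*u^4 + 6*u^3 + 6*u^2 - 16*u - 10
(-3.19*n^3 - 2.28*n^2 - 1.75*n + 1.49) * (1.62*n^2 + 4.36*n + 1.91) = -5.1678*n^5 - 17.602*n^4 - 18.8687*n^3 - 9.571*n^2 + 3.1539*n + 2.8459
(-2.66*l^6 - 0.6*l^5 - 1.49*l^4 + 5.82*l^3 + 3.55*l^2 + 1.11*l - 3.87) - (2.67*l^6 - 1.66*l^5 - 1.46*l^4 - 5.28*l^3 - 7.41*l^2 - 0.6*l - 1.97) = -5.33*l^6 + 1.06*l^5 - 0.03*l^4 + 11.1*l^3 + 10.96*l^2 + 1.71*l - 1.9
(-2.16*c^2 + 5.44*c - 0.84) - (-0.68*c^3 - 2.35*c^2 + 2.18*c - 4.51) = 0.68*c^3 + 0.19*c^2 + 3.26*c + 3.67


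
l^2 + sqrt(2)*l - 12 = (l - 2*sqrt(2))*(l + 3*sqrt(2))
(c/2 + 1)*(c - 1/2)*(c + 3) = c^3/2 + 9*c^2/4 + 7*c/4 - 3/2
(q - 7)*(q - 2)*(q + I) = q^3 - 9*q^2 + I*q^2 + 14*q - 9*I*q + 14*I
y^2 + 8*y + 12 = (y + 2)*(y + 6)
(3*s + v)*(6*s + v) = 18*s^2 + 9*s*v + v^2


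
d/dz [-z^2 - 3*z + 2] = -2*z - 3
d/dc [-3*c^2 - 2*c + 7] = -6*c - 2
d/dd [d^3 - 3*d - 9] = 3*d^2 - 3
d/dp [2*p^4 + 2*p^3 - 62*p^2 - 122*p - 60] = 8*p^3 + 6*p^2 - 124*p - 122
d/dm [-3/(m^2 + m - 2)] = 3*(2*m + 1)/(m^2 + m - 2)^2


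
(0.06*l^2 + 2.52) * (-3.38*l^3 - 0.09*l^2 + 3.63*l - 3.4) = -0.2028*l^5 - 0.0054*l^4 - 8.2998*l^3 - 0.4308*l^2 + 9.1476*l - 8.568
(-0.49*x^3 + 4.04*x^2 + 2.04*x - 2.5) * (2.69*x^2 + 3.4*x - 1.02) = -1.3181*x^5 + 9.2016*x^4 + 19.7234*x^3 - 3.9098*x^2 - 10.5808*x + 2.55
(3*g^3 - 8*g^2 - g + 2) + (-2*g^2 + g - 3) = 3*g^3 - 10*g^2 - 1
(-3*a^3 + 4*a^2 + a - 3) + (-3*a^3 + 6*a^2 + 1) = -6*a^3 + 10*a^2 + a - 2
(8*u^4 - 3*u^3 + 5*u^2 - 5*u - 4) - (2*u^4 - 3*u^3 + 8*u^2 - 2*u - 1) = 6*u^4 - 3*u^2 - 3*u - 3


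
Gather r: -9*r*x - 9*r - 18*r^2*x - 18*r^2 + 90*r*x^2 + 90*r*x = r^2*(-18*x - 18) + r*(90*x^2 + 81*x - 9)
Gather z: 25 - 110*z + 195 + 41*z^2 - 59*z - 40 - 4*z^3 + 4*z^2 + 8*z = -4*z^3 + 45*z^2 - 161*z + 180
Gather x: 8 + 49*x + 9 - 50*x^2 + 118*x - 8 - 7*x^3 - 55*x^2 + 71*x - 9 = -7*x^3 - 105*x^2 + 238*x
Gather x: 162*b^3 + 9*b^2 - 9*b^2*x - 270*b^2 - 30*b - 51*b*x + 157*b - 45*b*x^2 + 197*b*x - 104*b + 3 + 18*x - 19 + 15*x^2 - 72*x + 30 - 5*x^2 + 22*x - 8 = 162*b^3 - 261*b^2 + 23*b + x^2*(10 - 45*b) + x*(-9*b^2 + 146*b - 32) + 6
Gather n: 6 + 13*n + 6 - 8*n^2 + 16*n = -8*n^2 + 29*n + 12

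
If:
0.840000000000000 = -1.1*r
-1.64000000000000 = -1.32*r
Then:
No Solution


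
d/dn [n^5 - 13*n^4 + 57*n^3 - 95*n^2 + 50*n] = 5*n^4 - 52*n^3 + 171*n^2 - 190*n + 50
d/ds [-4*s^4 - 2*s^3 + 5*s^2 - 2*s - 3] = -16*s^3 - 6*s^2 + 10*s - 2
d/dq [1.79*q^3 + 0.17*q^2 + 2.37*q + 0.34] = 5.37*q^2 + 0.34*q + 2.37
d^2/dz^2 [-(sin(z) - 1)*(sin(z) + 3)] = 2*sin(z) - 2*cos(2*z)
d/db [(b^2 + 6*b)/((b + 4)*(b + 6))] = 4/(b^2 + 8*b + 16)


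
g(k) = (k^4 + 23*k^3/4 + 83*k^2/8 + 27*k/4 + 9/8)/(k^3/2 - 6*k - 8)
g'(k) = (6 - 3*k^2/2)*(k^4 + 23*k^3/4 + 83*k^2/8 + 27*k/4 + 9/8)/(k^3/2 - 6*k - 8)^2 + (4*k^3 + 69*k^2/4 + 83*k/4 + 27/4)/(k^3/2 - 6*k - 8) = (8*k^5 - 16*k^4 - 339*k^3 - 1046*k^2 - 1139*k - 378)/(4*(k^5 - 2*k^4 - 20*k^3 + 8*k^2 + 128*k + 128))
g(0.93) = -1.65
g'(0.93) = -2.76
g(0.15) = -0.27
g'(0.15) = -0.97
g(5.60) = 51.02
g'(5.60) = -15.74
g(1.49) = -3.81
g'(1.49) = -5.17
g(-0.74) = 0.06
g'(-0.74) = 0.13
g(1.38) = -3.27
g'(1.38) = -4.58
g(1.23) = -2.64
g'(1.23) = -3.87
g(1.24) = -2.68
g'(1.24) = -3.92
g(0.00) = -0.14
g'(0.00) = -0.74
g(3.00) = -28.08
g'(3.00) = -43.43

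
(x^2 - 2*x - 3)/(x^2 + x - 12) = (x + 1)/(x + 4)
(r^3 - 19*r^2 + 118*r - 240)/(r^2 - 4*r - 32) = (r^2 - 11*r + 30)/(r + 4)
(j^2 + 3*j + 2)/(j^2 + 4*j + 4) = (j + 1)/(j + 2)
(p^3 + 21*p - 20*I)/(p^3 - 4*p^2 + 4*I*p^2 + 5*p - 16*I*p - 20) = (p - 4*I)/(p - 4)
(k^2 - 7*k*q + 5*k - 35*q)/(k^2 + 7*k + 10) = (k - 7*q)/(k + 2)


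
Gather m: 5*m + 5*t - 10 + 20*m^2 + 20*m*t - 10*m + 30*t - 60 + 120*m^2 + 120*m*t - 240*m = 140*m^2 + m*(140*t - 245) + 35*t - 70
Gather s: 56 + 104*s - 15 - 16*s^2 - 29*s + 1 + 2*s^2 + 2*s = -14*s^2 + 77*s + 42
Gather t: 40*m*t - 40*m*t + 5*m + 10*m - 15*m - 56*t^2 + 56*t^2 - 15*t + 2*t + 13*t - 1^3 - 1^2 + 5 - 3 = 0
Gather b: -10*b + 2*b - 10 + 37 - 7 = 20 - 8*b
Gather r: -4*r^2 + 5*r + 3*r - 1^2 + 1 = -4*r^2 + 8*r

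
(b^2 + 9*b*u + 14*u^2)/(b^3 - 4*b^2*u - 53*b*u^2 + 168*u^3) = (b + 2*u)/(b^2 - 11*b*u + 24*u^2)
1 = 1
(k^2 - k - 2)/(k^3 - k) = (k - 2)/(k*(k - 1))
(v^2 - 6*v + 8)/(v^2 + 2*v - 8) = (v - 4)/(v + 4)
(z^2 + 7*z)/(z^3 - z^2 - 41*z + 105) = z/(z^2 - 8*z + 15)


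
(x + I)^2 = x^2 + 2*I*x - 1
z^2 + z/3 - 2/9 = (z - 1/3)*(z + 2/3)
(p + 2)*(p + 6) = p^2 + 8*p + 12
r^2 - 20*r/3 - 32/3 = (r - 8)*(r + 4/3)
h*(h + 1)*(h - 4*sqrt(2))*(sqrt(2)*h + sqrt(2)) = sqrt(2)*h^4 - 8*h^3 + 2*sqrt(2)*h^3 - 16*h^2 + sqrt(2)*h^2 - 8*h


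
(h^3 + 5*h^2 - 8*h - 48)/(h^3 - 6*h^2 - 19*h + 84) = (h + 4)/(h - 7)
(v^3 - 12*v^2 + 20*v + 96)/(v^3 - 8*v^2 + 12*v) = (v^2 - 6*v - 16)/(v*(v - 2))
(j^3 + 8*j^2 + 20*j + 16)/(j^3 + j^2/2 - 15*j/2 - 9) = 2*(j^2 + 6*j + 8)/(2*j^2 - 3*j - 9)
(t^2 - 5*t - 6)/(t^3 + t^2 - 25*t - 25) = (t - 6)/(t^2 - 25)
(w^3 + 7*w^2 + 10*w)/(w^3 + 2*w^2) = (w + 5)/w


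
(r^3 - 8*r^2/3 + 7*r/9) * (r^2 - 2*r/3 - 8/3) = r^5 - 10*r^4/3 - r^3/9 + 178*r^2/27 - 56*r/27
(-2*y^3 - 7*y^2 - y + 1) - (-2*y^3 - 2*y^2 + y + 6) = -5*y^2 - 2*y - 5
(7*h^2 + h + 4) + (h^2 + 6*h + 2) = 8*h^2 + 7*h + 6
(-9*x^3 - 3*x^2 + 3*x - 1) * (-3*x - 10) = 27*x^4 + 99*x^3 + 21*x^2 - 27*x + 10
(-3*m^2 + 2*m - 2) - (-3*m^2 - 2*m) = 4*m - 2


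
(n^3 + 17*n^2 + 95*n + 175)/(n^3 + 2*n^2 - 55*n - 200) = (n + 7)/(n - 8)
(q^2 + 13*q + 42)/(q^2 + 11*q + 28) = (q + 6)/(q + 4)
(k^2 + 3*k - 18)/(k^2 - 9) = (k + 6)/(k + 3)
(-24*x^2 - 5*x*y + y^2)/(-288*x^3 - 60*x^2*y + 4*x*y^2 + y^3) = (3*x + y)/(36*x^2 + 12*x*y + y^2)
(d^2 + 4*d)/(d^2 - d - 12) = d*(d + 4)/(d^2 - d - 12)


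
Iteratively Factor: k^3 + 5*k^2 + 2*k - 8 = (k + 4)*(k^2 + k - 2) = (k + 2)*(k + 4)*(k - 1)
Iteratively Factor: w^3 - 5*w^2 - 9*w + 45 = (w - 3)*(w^2 - 2*w - 15) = (w - 3)*(w + 3)*(w - 5)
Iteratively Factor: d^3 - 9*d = (d)*(d^2 - 9) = d*(d + 3)*(d - 3)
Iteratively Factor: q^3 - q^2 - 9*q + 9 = (q - 1)*(q^2 - 9) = (q - 3)*(q - 1)*(q + 3)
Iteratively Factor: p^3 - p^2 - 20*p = (p)*(p^2 - p - 20) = p*(p - 5)*(p + 4)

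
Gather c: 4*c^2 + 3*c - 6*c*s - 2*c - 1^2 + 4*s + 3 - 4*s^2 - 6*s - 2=4*c^2 + c*(1 - 6*s) - 4*s^2 - 2*s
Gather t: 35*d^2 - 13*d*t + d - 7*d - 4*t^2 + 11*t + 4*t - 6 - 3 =35*d^2 - 6*d - 4*t^2 + t*(15 - 13*d) - 9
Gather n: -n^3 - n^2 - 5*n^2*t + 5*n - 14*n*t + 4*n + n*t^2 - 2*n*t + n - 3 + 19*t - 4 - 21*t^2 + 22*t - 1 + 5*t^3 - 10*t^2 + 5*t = -n^3 + n^2*(-5*t - 1) + n*(t^2 - 16*t + 10) + 5*t^3 - 31*t^2 + 46*t - 8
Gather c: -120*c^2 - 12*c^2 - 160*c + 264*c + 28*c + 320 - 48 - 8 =-132*c^2 + 132*c + 264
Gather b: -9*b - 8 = -9*b - 8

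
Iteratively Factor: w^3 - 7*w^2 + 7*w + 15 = (w + 1)*(w^2 - 8*w + 15) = (w - 5)*(w + 1)*(w - 3)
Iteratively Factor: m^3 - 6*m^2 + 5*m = (m - 1)*(m^2 - 5*m) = m*(m - 1)*(m - 5)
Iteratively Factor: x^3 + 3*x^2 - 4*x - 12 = (x + 3)*(x^2 - 4) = (x - 2)*(x + 3)*(x + 2)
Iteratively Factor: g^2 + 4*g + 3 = (g + 1)*(g + 3)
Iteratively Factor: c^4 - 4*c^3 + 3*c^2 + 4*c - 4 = (c - 2)*(c^3 - 2*c^2 - c + 2) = (c - 2)*(c - 1)*(c^2 - c - 2) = (c - 2)^2*(c - 1)*(c + 1)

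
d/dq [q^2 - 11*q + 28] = 2*q - 11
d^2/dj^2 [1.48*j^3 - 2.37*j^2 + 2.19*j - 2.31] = 8.88*j - 4.74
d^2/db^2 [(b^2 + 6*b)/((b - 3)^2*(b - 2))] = 2*(b^4 + 24*b^3 - 72*b^2 - 96*b + 288)/(b^7 - 18*b^6 + 138*b^5 - 584*b^4 + 1473*b^3 - 2214*b^2 + 1836*b - 648)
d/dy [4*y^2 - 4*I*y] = 8*y - 4*I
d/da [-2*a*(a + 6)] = -4*a - 12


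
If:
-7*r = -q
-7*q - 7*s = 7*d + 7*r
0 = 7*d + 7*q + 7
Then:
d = 7*s - 8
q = 7 - 7*s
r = 1 - s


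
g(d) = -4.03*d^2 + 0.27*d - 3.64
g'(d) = 0.27 - 8.06*d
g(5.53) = -125.39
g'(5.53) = -44.30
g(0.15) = -3.69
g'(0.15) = -0.94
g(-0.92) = -7.30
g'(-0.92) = 7.69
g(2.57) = -29.56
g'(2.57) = -20.44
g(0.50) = -4.51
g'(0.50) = -3.76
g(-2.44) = -28.29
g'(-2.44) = 19.94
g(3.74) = -59.00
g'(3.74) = -29.87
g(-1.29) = -10.69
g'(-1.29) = 10.67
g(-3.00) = -40.72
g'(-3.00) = 24.45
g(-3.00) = -40.72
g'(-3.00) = 24.45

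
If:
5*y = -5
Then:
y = -1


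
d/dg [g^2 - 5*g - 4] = 2*g - 5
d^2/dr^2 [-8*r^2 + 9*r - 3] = -16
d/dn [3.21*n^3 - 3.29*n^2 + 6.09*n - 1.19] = 9.63*n^2 - 6.58*n + 6.09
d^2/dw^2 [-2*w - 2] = 0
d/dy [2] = 0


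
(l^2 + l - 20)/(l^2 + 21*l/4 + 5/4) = 4*(l - 4)/(4*l + 1)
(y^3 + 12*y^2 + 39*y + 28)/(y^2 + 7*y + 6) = (y^2 + 11*y + 28)/(y + 6)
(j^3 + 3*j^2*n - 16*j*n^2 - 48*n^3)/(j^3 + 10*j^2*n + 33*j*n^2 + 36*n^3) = (j - 4*n)/(j + 3*n)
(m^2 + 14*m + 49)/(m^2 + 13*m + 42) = (m + 7)/(m + 6)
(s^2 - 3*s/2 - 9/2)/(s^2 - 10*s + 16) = (2*s^2 - 3*s - 9)/(2*(s^2 - 10*s + 16))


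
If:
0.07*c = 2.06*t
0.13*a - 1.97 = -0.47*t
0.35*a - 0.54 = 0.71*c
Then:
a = 14.38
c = 6.33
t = 0.21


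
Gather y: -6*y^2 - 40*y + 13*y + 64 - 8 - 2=-6*y^2 - 27*y + 54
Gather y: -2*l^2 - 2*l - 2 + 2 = -2*l^2 - 2*l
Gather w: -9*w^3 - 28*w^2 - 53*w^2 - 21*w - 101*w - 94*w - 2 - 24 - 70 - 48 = -9*w^3 - 81*w^2 - 216*w - 144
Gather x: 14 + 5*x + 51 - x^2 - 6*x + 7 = -x^2 - x + 72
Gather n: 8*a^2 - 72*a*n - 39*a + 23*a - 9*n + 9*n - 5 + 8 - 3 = 8*a^2 - 72*a*n - 16*a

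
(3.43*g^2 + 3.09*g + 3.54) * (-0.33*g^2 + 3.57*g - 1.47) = -1.1319*g^4 + 11.2254*g^3 + 4.821*g^2 + 8.0955*g - 5.2038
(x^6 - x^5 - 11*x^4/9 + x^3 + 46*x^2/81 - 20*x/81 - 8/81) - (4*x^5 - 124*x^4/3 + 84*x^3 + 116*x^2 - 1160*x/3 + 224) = x^6 - 5*x^5 + 361*x^4/9 - 83*x^3 - 9350*x^2/81 + 31300*x/81 - 18152/81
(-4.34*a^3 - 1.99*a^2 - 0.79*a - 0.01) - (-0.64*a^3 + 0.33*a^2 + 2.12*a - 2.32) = -3.7*a^3 - 2.32*a^2 - 2.91*a + 2.31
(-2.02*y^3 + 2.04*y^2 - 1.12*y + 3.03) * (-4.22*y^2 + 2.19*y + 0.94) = 8.5244*y^5 - 13.0326*y^4 + 7.2952*y^3 - 13.3218*y^2 + 5.5829*y + 2.8482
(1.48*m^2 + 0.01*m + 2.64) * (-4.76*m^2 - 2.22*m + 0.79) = -7.0448*m^4 - 3.3332*m^3 - 11.4194*m^2 - 5.8529*m + 2.0856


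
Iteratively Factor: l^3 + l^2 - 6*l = (l - 2)*(l^2 + 3*l) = l*(l - 2)*(l + 3)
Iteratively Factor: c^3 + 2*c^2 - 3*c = (c + 3)*(c^2 - c) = (c - 1)*(c + 3)*(c)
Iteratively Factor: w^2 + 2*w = (w)*(w + 2)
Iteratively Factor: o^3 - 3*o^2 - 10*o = (o)*(o^2 - 3*o - 10) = o*(o + 2)*(o - 5)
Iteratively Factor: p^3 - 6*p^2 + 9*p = (p - 3)*(p^2 - 3*p) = p*(p - 3)*(p - 3)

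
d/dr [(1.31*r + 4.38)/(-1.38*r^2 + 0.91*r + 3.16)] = (1.8078*r^2 + 12.0888*r + 0.1538)/(1.9044*r^4 - 2.5116*r^3 - 7.8935*r^2 + 5.7512*r + 9.9856)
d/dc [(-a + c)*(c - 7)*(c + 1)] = -2*a*c + 6*a + 3*c^2 - 12*c - 7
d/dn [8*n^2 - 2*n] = 16*n - 2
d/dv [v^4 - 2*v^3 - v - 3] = 4*v^3 - 6*v^2 - 1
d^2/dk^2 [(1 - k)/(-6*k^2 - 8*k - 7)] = 4*(8*(k - 1)*(3*k + 2)^2 - (9*k + 1)*(6*k^2 + 8*k + 7))/(6*k^2 + 8*k + 7)^3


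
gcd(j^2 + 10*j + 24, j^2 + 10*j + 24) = j^2 + 10*j + 24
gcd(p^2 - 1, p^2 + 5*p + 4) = p + 1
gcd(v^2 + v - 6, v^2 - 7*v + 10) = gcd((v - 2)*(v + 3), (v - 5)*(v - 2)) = v - 2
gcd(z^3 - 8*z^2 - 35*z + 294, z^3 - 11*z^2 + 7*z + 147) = z^2 - 14*z + 49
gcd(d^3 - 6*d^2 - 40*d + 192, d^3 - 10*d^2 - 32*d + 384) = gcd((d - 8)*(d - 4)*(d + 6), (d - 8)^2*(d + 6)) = d^2 - 2*d - 48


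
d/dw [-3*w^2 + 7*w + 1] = 7 - 6*w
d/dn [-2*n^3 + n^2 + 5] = 2*n*(1 - 3*n)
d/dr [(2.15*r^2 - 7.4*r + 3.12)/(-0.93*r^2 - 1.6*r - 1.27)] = (-10.322*r^2 + 0.342200000000001*r + 14.39)/(0.8649*r^4 + 2.976*r^3 + 4.9222*r^2 + 4.064*r + 1.6129)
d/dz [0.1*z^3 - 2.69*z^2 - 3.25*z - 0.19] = 0.3*z^2 - 5.38*z - 3.25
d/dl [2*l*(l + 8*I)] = 4*l + 16*I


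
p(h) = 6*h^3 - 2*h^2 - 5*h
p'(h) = 18*h^2 - 4*h - 5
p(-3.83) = -347.28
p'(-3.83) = 274.36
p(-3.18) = -197.27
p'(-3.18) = 189.74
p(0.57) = -2.39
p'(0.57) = -1.43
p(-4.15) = -442.54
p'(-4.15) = 321.60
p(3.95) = 318.82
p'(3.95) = 260.04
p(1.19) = 1.33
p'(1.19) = 15.73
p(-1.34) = -11.33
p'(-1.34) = 32.68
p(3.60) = 236.02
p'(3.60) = 213.88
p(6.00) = 1194.00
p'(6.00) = 619.00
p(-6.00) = -1338.00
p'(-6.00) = 667.00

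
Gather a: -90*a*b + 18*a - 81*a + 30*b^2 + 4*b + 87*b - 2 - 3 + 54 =a*(-90*b - 63) + 30*b^2 + 91*b + 49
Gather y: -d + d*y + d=d*y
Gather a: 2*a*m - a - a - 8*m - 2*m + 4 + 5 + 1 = a*(2*m - 2) - 10*m + 10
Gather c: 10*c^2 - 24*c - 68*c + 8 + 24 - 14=10*c^2 - 92*c + 18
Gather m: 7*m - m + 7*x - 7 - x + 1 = 6*m + 6*x - 6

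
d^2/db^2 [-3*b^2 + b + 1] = -6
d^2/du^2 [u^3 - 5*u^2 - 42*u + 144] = 6*u - 10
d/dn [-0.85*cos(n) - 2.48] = 0.85*sin(n)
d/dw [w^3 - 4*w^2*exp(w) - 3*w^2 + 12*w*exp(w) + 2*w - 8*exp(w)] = -4*w^2*exp(w) + 3*w^2 + 4*w*exp(w) - 6*w + 4*exp(w) + 2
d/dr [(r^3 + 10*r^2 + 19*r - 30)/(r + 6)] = 2*r + 4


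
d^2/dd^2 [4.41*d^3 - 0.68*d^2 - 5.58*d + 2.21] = 26.46*d - 1.36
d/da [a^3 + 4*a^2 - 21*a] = 3*a^2 + 8*a - 21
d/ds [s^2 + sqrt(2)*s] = 2*s + sqrt(2)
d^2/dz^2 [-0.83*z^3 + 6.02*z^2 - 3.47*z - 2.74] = 12.04 - 4.98*z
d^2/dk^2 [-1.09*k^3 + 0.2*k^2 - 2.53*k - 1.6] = 0.4 - 6.54*k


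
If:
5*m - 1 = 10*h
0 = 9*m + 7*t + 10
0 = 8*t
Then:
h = -59/90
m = -10/9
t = 0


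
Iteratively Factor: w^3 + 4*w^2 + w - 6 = (w + 2)*(w^2 + 2*w - 3) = (w - 1)*(w + 2)*(w + 3)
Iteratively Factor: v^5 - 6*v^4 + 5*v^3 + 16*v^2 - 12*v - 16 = (v + 1)*(v^4 - 7*v^3 + 12*v^2 + 4*v - 16) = (v - 2)*(v + 1)*(v^3 - 5*v^2 + 2*v + 8) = (v - 2)*(v + 1)^2*(v^2 - 6*v + 8) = (v - 4)*(v - 2)*(v + 1)^2*(v - 2)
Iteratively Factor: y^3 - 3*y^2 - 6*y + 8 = (y + 2)*(y^2 - 5*y + 4) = (y - 1)*(y + 2)*(y - 4)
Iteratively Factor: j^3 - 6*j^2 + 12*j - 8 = (j - 2)*(j^2 - 4*j + 4) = (j - 2)^2*(j - 2)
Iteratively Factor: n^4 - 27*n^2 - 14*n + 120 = (n - 2)*(n^3 + 2*n^2 - 23*n - 60) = (n - 2)*(n + 3)*(n^2 - n - 20) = (n - 2)*(n + 3)*(n + 4)*(n - 5)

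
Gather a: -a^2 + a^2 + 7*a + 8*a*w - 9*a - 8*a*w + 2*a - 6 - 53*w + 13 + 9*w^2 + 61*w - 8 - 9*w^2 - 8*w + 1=0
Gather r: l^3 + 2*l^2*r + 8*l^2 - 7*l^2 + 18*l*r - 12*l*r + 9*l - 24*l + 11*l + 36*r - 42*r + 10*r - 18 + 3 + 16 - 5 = l^3 + l^2 - 4*l + r*(2*l^2 + 6*l + 4) - 4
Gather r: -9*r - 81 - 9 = -9*r - 90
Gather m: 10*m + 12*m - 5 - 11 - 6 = 22*m - 22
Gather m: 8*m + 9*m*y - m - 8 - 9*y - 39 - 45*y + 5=m*(9*y + 7) - 54*y - 42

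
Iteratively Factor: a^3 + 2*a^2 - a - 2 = (a + 2)*(a^2 - 1) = (a + 1)*(a + 2)*(a - 1)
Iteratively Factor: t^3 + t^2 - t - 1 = (t + 1)*(t^2 - 1) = (t + 1)^2*(t - 1)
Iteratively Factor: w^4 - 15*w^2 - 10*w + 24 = (w + 2)*(w^3 - 2*w^2 - 11*w + 12) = (w - 4)*(w + 2)*(w^2 + 2*w - 3) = (w - 4)*(w + 2)*(w + 3)*(w - 1)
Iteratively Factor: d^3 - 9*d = (d + 3)*(d^2 - 3*d) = d*(d + 3)*(d - 3)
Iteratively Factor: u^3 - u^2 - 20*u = (u - 5)*(u^2 + 4*u) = u*(u - 5)*(u + 4)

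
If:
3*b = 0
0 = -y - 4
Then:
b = 0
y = -4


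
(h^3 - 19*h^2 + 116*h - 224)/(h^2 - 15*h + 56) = h - 4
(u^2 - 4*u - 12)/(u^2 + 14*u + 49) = (u^2 - 4*u - 12)/(u^2 + 14*u + 49)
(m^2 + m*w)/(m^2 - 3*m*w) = (m + w)/(m - 3*w)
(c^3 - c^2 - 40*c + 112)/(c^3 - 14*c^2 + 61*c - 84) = (c^2 + 3*c - 28)/(c^2 - 10*c + 21)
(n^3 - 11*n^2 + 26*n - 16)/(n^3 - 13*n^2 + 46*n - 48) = (n - 1)/(n - 3)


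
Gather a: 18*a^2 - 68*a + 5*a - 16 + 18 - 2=18*a^2 - 63*a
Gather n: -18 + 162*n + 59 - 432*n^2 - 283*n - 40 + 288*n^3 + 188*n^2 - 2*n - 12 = 288*n^3 - 244*n^2 - 123*n - 11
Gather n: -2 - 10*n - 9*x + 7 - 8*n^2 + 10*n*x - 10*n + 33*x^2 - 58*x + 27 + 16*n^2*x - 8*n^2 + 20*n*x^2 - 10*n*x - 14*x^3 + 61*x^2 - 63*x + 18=n^2*(16*x - 16) + n*(20*x^2 - 20) - 14*x^3 + 94*x^2 - 130*x + 50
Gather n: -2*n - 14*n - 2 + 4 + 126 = 128 - 16*n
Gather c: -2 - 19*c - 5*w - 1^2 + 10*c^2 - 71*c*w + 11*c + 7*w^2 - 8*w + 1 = 10*c^2 + c*(-71*w - 8) + 7*w^2 - 13*w - 2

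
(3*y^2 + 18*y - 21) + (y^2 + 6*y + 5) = 4*y^2 + 24*y - 16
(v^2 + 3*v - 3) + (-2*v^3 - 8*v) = -2*v^3 + v^2 - 5*v - 3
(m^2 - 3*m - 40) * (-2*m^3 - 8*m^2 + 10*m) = -2*m^5 - 2*m^4 + 114*m^3 + 290*m^2 - 400*m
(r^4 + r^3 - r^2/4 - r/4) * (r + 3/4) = r^5 + 7*r^4/4 + r^3/2 - 7*r^2/16 - 3*r/16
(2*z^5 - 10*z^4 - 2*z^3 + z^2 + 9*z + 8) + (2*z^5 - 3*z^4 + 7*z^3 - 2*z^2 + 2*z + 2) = 4*z^5 - 13*z^4 + 5*z^3 - z^2 + 11*z + 10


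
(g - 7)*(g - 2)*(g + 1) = g^3 - 8*g^2 + 5*g + 14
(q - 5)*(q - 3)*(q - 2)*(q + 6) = q^4 - 4*q^3 - 29*q^2 + 156*q - 180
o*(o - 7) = o^2 - 7*o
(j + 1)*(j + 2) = j^2 + 3*j + 2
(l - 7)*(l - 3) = l^2 - 10*l + 21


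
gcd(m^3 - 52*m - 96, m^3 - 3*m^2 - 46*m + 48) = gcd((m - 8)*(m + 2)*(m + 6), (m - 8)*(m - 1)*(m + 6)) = m^2 - 2*m - 48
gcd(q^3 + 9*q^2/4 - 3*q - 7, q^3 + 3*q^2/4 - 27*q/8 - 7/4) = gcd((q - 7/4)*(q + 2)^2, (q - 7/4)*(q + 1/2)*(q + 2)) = q^2 + q/4 - 7/2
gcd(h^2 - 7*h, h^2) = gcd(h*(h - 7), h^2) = h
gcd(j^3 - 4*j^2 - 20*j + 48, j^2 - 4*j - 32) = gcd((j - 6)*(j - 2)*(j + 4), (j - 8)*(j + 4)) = j + 4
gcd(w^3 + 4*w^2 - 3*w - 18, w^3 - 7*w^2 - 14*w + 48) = w^2 + w - 6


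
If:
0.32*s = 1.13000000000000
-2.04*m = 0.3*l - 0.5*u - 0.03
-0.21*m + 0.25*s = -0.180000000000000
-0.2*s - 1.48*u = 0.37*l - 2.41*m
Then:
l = -15.09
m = 5.06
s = 3.53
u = 11.54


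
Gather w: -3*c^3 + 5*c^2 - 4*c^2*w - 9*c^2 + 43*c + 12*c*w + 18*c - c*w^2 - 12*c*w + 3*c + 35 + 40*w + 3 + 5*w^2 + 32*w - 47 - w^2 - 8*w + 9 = -3*c^3 - 4*c^2 + 64*c + w^2*(4 - c) + w*(64 - 4*c^2)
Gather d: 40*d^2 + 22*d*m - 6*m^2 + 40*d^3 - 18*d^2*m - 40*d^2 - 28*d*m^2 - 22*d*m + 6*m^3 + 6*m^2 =40*d^3 - 18*d^2*m - 28*d*m^2 + 6*m^3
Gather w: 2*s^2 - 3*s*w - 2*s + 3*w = 2*s^2 - 2*s + w*(3 - 3*s)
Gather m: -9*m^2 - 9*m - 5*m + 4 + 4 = -9*m^2 - 14*m + 8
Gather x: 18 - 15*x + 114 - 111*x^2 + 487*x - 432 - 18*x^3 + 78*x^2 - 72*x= -18*x^3 - 33*x^2 + 400*x - 300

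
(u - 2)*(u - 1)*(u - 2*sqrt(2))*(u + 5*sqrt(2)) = u^4 - 3*u^3 + 3*sqrt(2)*u^3 - 18*u^2 - 9*sqrt(2)*u^2 + 6*sqrt(2)*u + 60*u - 40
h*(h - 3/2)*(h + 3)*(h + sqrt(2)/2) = h^4 + sqrt(2)*h^3/2 + 3*h^3/2 - 9*h^2/2 + 3*sqrt(2)*h^2/4 - 9*sqrt(2)*h/4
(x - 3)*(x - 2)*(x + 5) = x^3 - 19*x + 30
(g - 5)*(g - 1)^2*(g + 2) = g^4 - 5*g^3 - 3*g^2 + 17*g - 10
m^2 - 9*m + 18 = (m - 6)*(m - 3)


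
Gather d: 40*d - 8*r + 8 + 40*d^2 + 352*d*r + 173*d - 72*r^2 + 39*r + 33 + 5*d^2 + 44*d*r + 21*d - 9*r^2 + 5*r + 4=45*d^2 + d*(396*r + 234) - 81*r^2 + 36*r + 45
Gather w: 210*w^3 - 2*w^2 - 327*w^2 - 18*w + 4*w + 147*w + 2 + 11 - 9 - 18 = 210*w^3 - 329*w^2 + 133*w - 14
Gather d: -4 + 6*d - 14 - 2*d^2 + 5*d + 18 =-2*d^2 + 11*d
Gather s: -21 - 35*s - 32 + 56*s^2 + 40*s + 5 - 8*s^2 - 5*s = 48*s^2 - 48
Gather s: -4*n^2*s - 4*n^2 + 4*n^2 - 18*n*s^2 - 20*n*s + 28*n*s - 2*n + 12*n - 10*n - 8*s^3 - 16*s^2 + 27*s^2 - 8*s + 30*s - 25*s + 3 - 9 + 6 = -8*s^3 + s^2*(11 - 18*n) + s*(-4*n^2 + 8*n - 3)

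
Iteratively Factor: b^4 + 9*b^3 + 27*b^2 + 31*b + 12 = (b + 1)*(b^3 + 8*b^2 + 19*b + 12) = (b + 1)*(b + 3)*(b^2 + 5*b + 4) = (b + 1)*(b + 3)*(b + 4)*(b + 1)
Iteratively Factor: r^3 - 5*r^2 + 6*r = (r - 3)*(r^2 - 2*r) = (r - 3)*(r - 2)*(r)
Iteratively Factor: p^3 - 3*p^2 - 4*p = (p)*(p^2 - 3*p - 4) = p*(p + 1)*(p - 4)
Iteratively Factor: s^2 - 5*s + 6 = (s - 2)*(s - 3)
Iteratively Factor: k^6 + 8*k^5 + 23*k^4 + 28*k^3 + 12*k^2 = (k)*(k^5 + 8*k^4 + 23*k^3 + 28*k^2 + 12*k) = k^2*(k^4 + 8*k^3 + 23*k^2 + 28*k + 12) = k^2*(k + 2)*(k^3 + 6*k^2 + 11*k + 6) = k^2*(k + 2)^2*(k^2 + 4*k + 3) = k^2*(k + 2)^2*(k + 3)*(k + 1)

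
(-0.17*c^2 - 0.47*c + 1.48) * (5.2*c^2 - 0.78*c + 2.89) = -0.884*c^4 - 2.3114*c^3 + 7.5713*c^2 - 2.5127*c + 4.2772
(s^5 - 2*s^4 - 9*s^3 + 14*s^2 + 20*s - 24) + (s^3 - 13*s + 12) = s^5 - 2*s^4 - 8*s^3 + 14*s^2 + 7*s - 12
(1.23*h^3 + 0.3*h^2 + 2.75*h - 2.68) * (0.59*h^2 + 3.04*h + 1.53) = 0.7257*h^5 + 3.9162*h^4 + 4.4164*h^3 + 7.2378*h^2 - 3.9397*h - 4.1004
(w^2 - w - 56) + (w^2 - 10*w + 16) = 2*w^2 - 11*w - 40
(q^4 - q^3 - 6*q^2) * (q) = q^5 - q^4 - 6*q^3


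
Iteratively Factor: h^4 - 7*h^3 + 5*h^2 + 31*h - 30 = (h - 1)*(h^3 - 6*h^2 - h + 30) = (h - 5)*(h - 1)*(h^2 - h - 6) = (h - 5)*(h - 3)*(h - 1)*(h + 2)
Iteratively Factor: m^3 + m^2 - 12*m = (m + 4)*(m^2 - 3*m) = (m - 3)*(m + 4)*(m)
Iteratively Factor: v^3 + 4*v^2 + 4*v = (v)*(v^2 + 4*v + 4) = v*(v + 2)*(v + 2)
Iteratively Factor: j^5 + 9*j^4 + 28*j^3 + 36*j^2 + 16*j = (j + 1)*(j^4 + 8*j^3 + 20*j^2 + 16*j) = (j + 1)*(j + 2)*(j^3 + 6*j^2 + 8*j) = (j + 1)*(j + 2)^2*(j^2 + 4*j) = j*(j + 1)*(j + 2)^2*(j + 4)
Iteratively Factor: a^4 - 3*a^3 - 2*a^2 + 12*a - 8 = (a - 1)*(a^3 - 2*a^2 - 4*a + 8) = (a - 1)*(a + 2)*(a^2 - 4*a + 4) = (a - 2)*(a - 1)*(a + 2)*(a - 2)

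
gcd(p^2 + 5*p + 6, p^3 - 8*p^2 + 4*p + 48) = p + 2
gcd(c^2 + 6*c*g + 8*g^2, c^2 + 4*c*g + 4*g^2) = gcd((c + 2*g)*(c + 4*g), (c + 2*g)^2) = c + 2*g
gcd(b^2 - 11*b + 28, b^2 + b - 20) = b - 4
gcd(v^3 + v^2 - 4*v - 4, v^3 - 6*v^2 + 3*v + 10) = v^2 - v - 2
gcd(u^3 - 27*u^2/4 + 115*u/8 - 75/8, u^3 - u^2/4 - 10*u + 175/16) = u^2 - 15*u/4 + 25/8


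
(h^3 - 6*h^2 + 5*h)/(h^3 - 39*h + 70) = h*(h - 1)/(h^2 + 5*h - 14)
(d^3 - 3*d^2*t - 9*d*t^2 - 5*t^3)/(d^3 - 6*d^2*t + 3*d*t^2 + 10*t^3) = (-d - t)/(-d + 2*t)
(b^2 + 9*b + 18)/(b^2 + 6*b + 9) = (b + 6)/(b + 3)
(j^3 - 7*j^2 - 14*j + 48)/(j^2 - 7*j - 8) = (j^2 + j - 6)/(j + 1)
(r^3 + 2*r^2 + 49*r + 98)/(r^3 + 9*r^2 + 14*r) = (r^2 + 49)/(r*(r + 7))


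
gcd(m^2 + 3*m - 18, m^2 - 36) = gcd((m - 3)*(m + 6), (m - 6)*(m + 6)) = m + 6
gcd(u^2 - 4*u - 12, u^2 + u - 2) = u + 2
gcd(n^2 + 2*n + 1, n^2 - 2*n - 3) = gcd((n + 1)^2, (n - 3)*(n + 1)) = n + 1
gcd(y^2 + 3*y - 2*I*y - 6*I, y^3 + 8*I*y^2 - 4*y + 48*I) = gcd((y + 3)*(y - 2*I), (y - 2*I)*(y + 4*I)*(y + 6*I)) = y - 2*I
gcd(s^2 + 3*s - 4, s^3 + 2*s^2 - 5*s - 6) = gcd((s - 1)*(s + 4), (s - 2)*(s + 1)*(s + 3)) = 1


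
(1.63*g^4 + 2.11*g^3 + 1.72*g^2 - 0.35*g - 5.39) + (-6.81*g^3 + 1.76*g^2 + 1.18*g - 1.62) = 1.63*g^4 - 4.7*g^3 + 3.48*g^2 + 0.83*g - 7.01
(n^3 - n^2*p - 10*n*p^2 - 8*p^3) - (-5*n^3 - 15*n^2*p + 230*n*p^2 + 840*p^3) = 6*n^3 + 14*n^2*p - 240*n*p^2 - 848*p^3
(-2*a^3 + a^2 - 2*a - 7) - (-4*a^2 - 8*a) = -2*a^3 + 5*a^2 + 6*a - 7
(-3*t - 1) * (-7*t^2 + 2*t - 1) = 21*t^3 + t^2 + t + 1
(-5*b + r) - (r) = -5*b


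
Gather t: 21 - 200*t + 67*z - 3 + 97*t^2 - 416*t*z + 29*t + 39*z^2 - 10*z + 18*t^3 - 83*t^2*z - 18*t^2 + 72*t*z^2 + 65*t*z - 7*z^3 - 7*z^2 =18*t^3 + t^2*(79 - 83*z) + t*(72*z^2 - 351*z - 171) - 7*z^3 + 32*z^2 + 57*z + 18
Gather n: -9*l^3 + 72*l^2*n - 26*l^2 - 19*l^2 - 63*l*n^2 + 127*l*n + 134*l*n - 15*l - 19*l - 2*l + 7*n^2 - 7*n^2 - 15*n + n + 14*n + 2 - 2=-9*l^3 - 45*l^2 - 63*l*n^2 - 36*l + n*(72*l^2 + 261*l)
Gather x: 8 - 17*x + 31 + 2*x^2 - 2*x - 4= 2*x^2 - 19*x + 35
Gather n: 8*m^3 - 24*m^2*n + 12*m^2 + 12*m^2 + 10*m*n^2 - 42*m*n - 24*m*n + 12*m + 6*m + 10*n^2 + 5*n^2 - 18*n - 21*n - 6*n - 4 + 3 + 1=8*m^3 + 24*m^2 + 18*m + n^2*(10*m + 15) + n*(-24*m^2 - 66*m - 45)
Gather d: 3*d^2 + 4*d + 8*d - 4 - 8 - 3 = 3*d^2 + 12*d - 15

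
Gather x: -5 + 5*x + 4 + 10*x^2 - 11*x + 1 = 10*x^2 - 6*x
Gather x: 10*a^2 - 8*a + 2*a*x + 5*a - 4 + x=10*a^2 - 3*a + x*(2*a + 1) - 4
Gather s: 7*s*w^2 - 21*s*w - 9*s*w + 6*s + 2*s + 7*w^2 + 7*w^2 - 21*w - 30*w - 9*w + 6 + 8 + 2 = s*(7*w^2 - 30*w + 8) + 14*w^2 - 60*w + 16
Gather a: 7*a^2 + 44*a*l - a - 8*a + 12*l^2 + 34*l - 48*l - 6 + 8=7*a^2 + a*(44*l - 9) + 12*l^2 - 14*l + 2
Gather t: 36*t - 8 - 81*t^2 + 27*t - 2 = -81*t^2 + 63*t - 10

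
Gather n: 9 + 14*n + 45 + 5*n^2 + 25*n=5*n^2 + 39*n + 54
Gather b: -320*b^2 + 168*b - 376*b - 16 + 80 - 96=-320*b^2 - 208*b - 32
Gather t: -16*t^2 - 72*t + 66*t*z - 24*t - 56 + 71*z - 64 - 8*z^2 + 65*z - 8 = -16*t^2 + t*(66*z - 96) - 8*z^2 + 136*z - 128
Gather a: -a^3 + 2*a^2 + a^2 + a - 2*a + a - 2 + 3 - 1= -a^3 + 3*a^2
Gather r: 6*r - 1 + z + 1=6*r + z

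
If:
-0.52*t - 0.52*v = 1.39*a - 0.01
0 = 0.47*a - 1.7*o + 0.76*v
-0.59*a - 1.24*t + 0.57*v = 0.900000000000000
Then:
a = 0.339073969508752 - 0.664313946922643*v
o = 0.263395555850799*v + 0.0937439798053609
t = 0.775762281197064*v - 0.887140033879164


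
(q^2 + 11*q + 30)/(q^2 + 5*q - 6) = (q + 5)/(q - 1)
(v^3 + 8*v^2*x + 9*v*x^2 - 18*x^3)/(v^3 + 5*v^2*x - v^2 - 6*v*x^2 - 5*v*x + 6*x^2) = (v + 3*x)/(v - 1)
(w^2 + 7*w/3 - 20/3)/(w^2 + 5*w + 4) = (w - 5/3)/(w + 1)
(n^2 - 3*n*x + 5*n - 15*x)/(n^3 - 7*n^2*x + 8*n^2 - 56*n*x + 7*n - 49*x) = (n^2 - 3*n*x + 5*n - 15*x)/(n^3 - 7*n^2*x + 8*n^2 - 56*n*x + 7*n - 49*x)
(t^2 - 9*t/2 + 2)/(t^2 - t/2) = (t - 4)/t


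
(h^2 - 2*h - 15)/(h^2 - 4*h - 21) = (h - 5)/(h - 7)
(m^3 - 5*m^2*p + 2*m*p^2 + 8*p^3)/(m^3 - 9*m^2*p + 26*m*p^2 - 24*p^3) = (-m - p)/(-m + 3*p)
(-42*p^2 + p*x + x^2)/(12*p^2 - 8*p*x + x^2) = (7*p + x)/(-2*p + x)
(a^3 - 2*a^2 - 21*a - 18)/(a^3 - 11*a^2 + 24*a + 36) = (a + 3)/(a - 6)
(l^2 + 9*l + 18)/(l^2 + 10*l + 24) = (l + 3)/(l + 4)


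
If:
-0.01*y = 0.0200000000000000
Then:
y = -2.00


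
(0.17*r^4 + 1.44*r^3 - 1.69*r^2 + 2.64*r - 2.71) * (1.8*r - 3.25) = 0.306*r^5 + 2.0395*r^4 - 7.722*r^3 + 10.2445*r^2 - 13.458*r + 8.8075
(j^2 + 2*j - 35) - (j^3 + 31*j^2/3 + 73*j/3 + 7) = -j^3 - 28*j^2/3 - 67*j/3 - 42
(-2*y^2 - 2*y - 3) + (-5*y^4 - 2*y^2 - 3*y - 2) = -5*y^4 - 4*y^2 - 5*y - 5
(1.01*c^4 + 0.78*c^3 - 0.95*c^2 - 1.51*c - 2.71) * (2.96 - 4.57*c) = -4.6157*c^5 - 0.575000000000001*c^4 + 6.6503*c^3 + 4.0887*c^2 + 7.9151*c - 8.0216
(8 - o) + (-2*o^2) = -2*o^2 - o + 8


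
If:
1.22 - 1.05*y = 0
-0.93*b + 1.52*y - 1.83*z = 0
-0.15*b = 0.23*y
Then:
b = -1.78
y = 1.16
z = 1.87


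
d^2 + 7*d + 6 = (d + 1)*(d + 6)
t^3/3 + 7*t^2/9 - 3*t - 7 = (t/3 + 1)*(t - 3)*(t + 7/3)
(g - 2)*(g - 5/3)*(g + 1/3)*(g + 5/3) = g^4 - 5*g^3/3 - 31*g^2/9 + 125*g/27 + 50/27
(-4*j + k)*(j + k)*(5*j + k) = -20*j^3 - 19*j^2*k + 2*j*k^2 + k^3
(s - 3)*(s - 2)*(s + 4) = s^3 - s^2 - 14*s + 24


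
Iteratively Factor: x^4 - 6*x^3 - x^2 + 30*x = (x - 5)*(x^3 - x^2 - 6*x) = (x - 5)*(x - 3)*(x^2 + 2*x) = x*(x - 5)*(x - 3)*(x + 2)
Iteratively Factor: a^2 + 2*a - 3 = (a + 3)*(a - 1)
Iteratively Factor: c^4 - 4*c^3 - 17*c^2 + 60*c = (c + 4)*(c^3 - 8*c^2 + 15*c) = (c - 3)*(c + 4)*(c^2 - 5*c) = (c - 5)*(c - 3)*(c + 4)*(c)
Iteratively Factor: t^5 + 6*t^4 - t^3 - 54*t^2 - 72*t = (t)*(t^4 + 6*t^3 - t^2 - 54*t - 72) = t*(t + 3)*(t^3 + 3*t^2 - 10*t - 24) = t*(t + 3)*(t + 4)*(t^2 - t - 6) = t*(t + 2)*(t + 3)*(t + 4)*(t - 3)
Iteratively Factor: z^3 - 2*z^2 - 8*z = (z)*(z^2 - 2*z - 8) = z*(z - 4)*(z + 2)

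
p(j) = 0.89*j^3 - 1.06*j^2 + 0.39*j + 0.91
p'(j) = 2.67*j^2 - 2.12*j + 0.39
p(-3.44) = -49.20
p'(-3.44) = 39.28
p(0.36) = 0.95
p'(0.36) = -0.03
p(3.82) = 36.54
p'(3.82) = 31.25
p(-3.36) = -46.13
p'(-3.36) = 37.66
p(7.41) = 307.71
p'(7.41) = 131.29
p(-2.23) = -15.10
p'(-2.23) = 18.40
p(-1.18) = -2.49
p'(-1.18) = 6.61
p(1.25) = 1.48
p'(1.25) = 1.91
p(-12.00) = -1694.33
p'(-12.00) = 410.31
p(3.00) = 16.57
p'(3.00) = 18.06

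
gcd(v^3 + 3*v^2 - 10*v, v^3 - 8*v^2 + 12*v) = v^2 - 2*v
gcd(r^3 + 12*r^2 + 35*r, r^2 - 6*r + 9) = 1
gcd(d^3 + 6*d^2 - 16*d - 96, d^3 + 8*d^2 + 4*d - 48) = d^2 + 10*d + 24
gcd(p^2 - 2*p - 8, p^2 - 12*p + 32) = p - 4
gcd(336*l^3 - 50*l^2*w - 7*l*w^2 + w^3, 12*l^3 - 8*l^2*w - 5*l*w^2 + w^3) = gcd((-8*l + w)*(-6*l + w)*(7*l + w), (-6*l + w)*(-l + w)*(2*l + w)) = -6*l + w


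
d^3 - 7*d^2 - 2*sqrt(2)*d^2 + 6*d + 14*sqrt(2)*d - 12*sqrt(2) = (d - 6)*(d - 1)*(d - 2*sqrt(2))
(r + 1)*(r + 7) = r^2 + 8*r + 7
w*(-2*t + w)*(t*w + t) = -2*t^2*w^2 - 2*t^2*w + t*w^3 + t*w^2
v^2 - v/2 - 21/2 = (v - 7/2)*(v + 3)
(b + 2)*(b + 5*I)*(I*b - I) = I*b^3 - 5*b^2 + I*b^2 - 5*b - 2*I*b + 10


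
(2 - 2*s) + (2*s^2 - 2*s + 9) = 2*s^2 - 4*s + 11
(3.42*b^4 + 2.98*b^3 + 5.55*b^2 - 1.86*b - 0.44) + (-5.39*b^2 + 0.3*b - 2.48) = 3.42*b^4 + 2.98*b^3 + 0.16*b^2 - 1.56*b - 2.92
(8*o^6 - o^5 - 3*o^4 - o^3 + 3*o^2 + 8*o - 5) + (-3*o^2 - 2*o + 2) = 8*o^6 - o^5 - 3*o^4 - o^3 + 6*o - 3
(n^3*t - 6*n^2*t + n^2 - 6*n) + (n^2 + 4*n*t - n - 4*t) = n^3*t - 6*n^2*t + 2*n^2 + 4*n*t - 7*n - 4*t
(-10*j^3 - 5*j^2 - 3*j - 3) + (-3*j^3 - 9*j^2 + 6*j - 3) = -13*j^3 - 14*j^2 + 3*j - 6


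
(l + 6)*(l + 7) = l^2 + 13*l + 42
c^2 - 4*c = c*(c - 4)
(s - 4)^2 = s^2 - 8*s + 16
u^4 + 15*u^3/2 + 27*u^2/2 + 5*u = u*(u + 1/2)*(u + 2)*(u + 5)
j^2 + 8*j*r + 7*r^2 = (j + r)*(j + 7*r)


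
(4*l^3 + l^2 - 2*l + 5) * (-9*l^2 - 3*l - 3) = -36*l^5 - 21*l^4 + 3*l^3 - 42*l^2 - 9*l - 15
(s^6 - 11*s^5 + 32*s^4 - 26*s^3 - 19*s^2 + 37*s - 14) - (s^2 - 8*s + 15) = s^6 - 11*s^5 + 32*s^4 - 26*s^3 - 20*s^2 + 45*s - 29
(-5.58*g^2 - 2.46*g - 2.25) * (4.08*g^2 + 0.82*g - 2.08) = -22.7664*g^4 - 14.6124*g^3 + 0.409200000000002*g^2 + 3.2718*g + 4.68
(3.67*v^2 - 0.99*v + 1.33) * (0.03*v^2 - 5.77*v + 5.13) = 0.1101*v^4 - 21.2056*v^3 + 24.5793*v^2 - 12.7528*v + 6.8229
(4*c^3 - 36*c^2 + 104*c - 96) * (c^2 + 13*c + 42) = 4*c^5 + 16*c^4 - 196*c^3 - 256*c^2 + 3120*c - 4032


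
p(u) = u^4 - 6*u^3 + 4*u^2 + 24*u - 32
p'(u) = 4*u^3 - 18*u^2 + 8*u + 24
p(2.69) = -2.93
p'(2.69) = -6.87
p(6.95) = 646.93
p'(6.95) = 552.96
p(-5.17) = 1494.40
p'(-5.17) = -1051.23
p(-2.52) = 69.27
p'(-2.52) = -174.48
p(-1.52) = -32.83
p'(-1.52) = -43.79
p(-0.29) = -38.47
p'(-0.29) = 20.07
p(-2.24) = 26.92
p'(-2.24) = -129.19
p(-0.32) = -39.06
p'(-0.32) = 19.47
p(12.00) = 11200.00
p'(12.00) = 4440.00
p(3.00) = -5.00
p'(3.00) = -6.00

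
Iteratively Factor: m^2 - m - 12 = (m + 3)*(m - 4)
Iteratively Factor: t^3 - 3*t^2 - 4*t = (t)*(t^2 - 3*t - 4) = t*(t + 1)*(t - 4)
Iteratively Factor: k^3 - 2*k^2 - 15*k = (k + 3)*(k^2 - 5*k) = k*(k + 3)*(k - 5)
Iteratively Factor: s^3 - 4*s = (s + 2)*(s^2 - 2*s) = s*(s + 2)*(s - 2)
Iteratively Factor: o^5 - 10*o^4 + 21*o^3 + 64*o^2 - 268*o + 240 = (o - 2)*(o^4 - 8*o^3 + 5*o^2 + 74*o - 120) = (o - 2)*(o + 3)*(o^3 - 11*o^2 + 38*o - 40) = (o - 2)^2*(o + 3)*(o^2 - 9*o + 20) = (o - 4)*(o - 2)^2*(o + 3)*(o - 5)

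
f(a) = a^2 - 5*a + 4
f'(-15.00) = -35.00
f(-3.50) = 33.75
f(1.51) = -1.27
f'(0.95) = -3.10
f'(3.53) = 2.06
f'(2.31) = -0.38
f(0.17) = 3.18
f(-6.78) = 83.87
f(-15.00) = 304.00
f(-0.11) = 4.56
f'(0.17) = -4.66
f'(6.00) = 7.00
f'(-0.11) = -5.22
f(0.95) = 0.15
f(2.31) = -2.21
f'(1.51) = -1.98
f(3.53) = -1.19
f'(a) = 2*a - 5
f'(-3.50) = -12.00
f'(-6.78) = -18.56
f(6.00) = 10.00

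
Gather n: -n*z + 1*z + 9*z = -n*z + 10*z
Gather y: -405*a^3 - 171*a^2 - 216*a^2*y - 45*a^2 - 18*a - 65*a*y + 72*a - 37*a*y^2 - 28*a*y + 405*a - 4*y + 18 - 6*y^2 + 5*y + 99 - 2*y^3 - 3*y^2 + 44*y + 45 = -405*a^3 - 216*a^2 + 459*a - 2*y^3 + y^2*(-37*a - 9) + y*(-216*a^2 - 93*a + 45) + 162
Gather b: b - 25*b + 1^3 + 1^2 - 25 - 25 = -24*b - 48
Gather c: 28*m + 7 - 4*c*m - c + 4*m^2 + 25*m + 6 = c*(-4*m - 1) + 4*m^2 + 53*m + 13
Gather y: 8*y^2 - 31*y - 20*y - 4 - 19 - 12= 8*y^2 - 51*y - 35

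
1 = 1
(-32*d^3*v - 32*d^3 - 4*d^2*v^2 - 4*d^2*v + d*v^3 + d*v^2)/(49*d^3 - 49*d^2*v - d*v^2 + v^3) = d*(-32*d^2*v - 32*d^2 - 4*d*v^2 - 4*d*v + v^3 + v^2)/(49*d^3 - 49*d^2*v - d*v^2 + v^3)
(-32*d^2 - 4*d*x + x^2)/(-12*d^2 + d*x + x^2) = (-8*d + x)/(-3*d + x)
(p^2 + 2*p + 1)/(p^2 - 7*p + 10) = (p^2 + 2*p + 1)/(p^2 - 7*p + 10)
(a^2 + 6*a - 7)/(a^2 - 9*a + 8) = (a + 7)/(a - 8)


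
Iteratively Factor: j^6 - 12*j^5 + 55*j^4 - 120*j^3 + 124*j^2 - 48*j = (j - 2)*(j^5 - 10*j^4 + 35*j^3 - 50*j^2 + 24*j) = (j - 2)*(j - 1)*(j^4 - 9*j^3 + 26*j^2 - 24*j) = (j - 2)^2*(j - 1)*(j^3 - 7*j^2 + 12*j) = j*(j - 2)^2*(j - 1)*(j^2 - 7*j + 12) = j*(j - 4)*(j - 2)^2*(j - 1)*(j - 3)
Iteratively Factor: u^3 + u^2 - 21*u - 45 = (u + 3)*(u^2 - 2*u - 15) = (u - 5)*(u + 3)*(u + 3)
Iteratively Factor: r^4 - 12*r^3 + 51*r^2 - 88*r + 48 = (r - 1)*(r^3 - 11*r^2 + 40*r - 48) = (r - 3)*(r - 1)*(r^2 - 8*r + 16) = (r - 4)*(r - 3)*(r - 1)*(r - 4)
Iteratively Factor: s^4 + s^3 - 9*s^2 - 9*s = (s - 3)*(s^3 + 4*s^2 + 3*s) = (s - 3)*(s + 1)*(s^2 + 3*s) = s*(s - 3)*(s + 1)*(s + 3)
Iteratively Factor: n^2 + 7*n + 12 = (n + 4)*(n + 3)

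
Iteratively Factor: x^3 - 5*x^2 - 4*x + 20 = (x - 5)*(x^2 - 4) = (x - 5)*(x - 2)*(x + 2)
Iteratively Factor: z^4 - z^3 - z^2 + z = (z + 1)*(z^3 - 2*z^2 + z) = (z - 1)*(z + 1)*(z^2 - z) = z*(z - 1)*(z + 1)*(z - 1)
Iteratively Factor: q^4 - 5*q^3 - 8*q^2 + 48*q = (q)*(q^3 - 5*q^2 - 8*q + 48) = q*(q - 4)*(q^2 - q - 12) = q*(q - 4)^2*(q + 3)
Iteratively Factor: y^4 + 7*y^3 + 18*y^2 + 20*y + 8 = (y + 2)*(y^3 + 5*y^2 + 8*y + 4) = (y + 2)^2*(y^2 + 3*y + 2) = (y + 1)*(y + 2)^2*(y + 2)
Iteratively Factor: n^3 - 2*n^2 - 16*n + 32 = (n - 4)*(n^2 + 2*n - 8) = (n - 4)*(n - 2)*(n + 4)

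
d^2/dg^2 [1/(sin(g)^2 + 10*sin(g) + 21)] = 2*(-2*sin(g)^4 - 15*sin(g)^3 - 5*sin(g)^2 + 135*sin(g) + 79)/(sin(g)^2 + 10*sin(g) + 21)^3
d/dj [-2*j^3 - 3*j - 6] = -6*j^2 - 3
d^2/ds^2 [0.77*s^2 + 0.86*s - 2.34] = 1.54000000000000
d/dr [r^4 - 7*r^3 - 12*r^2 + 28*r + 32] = 4*r^3 - 21*r^2 - 24*r + 28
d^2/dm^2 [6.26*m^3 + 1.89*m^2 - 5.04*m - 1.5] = 37.56*m + 3.78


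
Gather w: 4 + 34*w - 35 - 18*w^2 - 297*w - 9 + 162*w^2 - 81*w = 144*w^2 - 344*w - 40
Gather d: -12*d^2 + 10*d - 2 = -12*d^2 + 10*d - 2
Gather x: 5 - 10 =-5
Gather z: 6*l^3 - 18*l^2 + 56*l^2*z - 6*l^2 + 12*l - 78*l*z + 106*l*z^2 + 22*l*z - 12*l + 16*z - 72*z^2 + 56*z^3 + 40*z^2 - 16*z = 6*l^3 - 24*l^2 + 56*z^3 + z^2*(106*l - 32) + z*(56*l^2 - 56*l)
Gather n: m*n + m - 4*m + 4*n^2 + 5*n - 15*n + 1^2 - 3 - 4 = -3*m + 4*n^2 + n*(m - 10) - 6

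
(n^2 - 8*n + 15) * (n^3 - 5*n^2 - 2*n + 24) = n^5 - 13*n^4 + 53*n^3 - 35*n^2 - 222*n + 360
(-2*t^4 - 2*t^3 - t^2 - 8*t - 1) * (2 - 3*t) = 6*t^5 + 2*t^4 - t^3 + 22*t^2 - 13*t - 2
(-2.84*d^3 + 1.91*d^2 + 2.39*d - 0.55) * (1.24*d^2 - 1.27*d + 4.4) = -3.5216*d^5 + 5.9752*d^4 - 11.9581*d^3 + 4.6867*d^2 + 11.2145*d - 2.42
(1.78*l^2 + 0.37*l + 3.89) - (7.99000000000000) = 1.78*l^2 + 0.37*l - 4.1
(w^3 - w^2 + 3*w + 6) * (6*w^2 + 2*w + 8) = 6*w^5 - 4*w^4 + 24*w^3 + 34*w^2 + 36*w + 48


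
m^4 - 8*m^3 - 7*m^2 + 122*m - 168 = (m - 7)*(m - 3)*(m - 2)*(m + 4)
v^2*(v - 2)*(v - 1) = v^4 - 3*v^3 + 2*v^2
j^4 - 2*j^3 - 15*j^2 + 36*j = j*(j - 3)^2*(j + 4)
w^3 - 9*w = w*(w - 3)*(w + 3)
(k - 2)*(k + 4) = k^2 + 2*k - 8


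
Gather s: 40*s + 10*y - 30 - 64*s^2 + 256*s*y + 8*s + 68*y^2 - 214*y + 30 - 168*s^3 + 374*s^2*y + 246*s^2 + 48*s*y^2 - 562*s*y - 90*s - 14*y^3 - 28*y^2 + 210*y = -168*s^3 + s^2*(374*y + 182) + s*(48*y^2 - 306*y - 42) - 14*y^3 + 40*y^2 + 6*y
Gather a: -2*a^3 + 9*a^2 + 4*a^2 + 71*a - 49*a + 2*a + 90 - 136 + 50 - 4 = -2*a^3 + 13*a^2 + 24*a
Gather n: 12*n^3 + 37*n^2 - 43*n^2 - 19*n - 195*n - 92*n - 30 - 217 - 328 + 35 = 12*n^3 - 6*n^2 - 306*n - 540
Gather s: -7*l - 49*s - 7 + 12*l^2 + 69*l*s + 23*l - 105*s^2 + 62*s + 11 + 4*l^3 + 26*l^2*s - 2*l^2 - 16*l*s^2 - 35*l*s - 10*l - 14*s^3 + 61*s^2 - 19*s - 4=4*l^3 + 10*l^2 + 6*l - 14*s^3 + s^2*(-16*l - 44) + s*(26*l^2 + 34*l - 6)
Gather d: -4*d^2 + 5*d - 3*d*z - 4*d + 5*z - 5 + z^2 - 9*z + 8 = -4*d^2 + d*(1 - 3*z) + z^2 - 4*z + 3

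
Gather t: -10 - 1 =-11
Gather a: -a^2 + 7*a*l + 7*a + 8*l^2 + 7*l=-a^2 + a*(7*l + 7) + 8*l^2 + 7*l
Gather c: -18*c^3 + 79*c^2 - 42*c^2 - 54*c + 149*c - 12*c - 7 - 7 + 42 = -18*c^3 + 37*c^2 + 83*c + 28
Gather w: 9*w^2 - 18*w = 9*w^2 - 18*w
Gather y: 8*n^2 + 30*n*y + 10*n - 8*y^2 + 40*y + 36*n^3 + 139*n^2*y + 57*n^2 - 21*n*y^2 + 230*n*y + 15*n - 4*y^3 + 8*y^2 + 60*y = 36*n^3 + 65*n^2 - 21*n*y^2 + 25*n - 4*y^3 + y*(139*n^2 + 260*n + 100)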